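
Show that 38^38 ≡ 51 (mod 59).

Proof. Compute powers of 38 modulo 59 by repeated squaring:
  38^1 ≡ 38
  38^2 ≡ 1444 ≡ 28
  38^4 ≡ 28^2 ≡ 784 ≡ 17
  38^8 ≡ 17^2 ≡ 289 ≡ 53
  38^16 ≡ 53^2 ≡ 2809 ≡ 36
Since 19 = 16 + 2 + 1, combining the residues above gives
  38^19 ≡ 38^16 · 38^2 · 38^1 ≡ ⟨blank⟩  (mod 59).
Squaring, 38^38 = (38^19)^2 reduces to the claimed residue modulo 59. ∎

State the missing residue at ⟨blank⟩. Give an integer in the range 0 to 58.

38^16 · 38^2 · 38^1 ≡ 36 · 28 · 38 = 38304.
38304 mod 59 = 13, so 38^19 ≡ 13 (mod 59).

13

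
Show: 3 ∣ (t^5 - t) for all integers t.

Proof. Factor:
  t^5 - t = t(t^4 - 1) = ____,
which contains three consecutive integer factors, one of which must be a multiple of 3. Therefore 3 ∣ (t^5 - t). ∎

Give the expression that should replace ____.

t^4 - 1 = (t^2 - 1)(t^2 + 1), and t^2 - 1 = (t-1)(t+1).
So t(t^4 - 1) = (t - 1)t(t + 1)(t^2 + 1).

(t - 1)t(t + 1)(t^2 + 1)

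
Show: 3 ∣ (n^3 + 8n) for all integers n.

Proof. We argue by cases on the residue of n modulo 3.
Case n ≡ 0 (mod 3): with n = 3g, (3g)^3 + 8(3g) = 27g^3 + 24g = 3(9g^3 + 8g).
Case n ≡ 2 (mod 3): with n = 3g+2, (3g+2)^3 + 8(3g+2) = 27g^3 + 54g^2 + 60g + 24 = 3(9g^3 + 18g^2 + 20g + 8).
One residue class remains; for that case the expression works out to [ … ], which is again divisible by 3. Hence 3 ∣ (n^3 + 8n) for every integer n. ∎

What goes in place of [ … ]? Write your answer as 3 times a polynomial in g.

3(9g^3 + 9g^2 + 11g + 3)

The residues treated are {0, 2}, so the missing case is n ≡ 1 (mod 3); write n = 3g+1.
Then (3g+1)^3 + 8(3g+1) = 27g^3 + 27g^2 + 33g + 9 = 3(9g^3 + 9g^2 + 11g + 3).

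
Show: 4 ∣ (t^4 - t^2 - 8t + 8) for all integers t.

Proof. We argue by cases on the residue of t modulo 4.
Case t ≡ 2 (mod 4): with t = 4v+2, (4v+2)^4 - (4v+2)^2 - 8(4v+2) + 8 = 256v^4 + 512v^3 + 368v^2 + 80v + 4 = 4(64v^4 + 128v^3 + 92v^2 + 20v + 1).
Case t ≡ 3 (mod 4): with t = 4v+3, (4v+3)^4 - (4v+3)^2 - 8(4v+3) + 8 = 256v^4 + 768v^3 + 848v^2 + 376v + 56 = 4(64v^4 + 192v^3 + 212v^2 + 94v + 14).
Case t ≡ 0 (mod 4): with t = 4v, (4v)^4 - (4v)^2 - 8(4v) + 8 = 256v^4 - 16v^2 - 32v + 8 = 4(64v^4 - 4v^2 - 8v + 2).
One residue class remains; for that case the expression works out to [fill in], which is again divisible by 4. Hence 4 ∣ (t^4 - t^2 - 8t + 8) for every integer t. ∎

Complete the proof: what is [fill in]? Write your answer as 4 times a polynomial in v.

4(64v^4 + 64v^3 + 20v^2 - 6v)

The residues treated are {2, 3, 0}, so the missing case is t ≡ 1 (mod 4); write t = 4v+1.
Then (4v+1)^4 - (4v+1)^2 - 8(4v+1) + 8 = 256v^4 + 256v^3 + 80v^2 - 24v = 4(64v^4 + 64v^3 + 20v^2 - 6v).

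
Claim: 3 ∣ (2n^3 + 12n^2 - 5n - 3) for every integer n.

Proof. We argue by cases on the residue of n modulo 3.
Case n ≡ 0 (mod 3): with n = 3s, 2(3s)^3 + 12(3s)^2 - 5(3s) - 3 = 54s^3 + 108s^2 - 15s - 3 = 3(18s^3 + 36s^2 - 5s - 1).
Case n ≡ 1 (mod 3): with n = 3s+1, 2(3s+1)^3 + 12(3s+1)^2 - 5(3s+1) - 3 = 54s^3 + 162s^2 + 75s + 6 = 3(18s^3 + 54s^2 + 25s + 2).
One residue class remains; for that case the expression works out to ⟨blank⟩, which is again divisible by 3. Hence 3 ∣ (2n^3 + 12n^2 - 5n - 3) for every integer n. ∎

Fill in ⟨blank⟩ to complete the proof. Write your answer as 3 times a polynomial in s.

The residues treated are {0, 1}, so the missing case is n ≡ 2 (mod 3); write n = 3s+2.
Then 2(3s+2)^3 + 12(3s+2)^2 - 5(3s+2) - 3 = 54s^3 + 216s^2 + 201s + 51 = 3(18s^3 + 72s^2 + 67s + 17).

3(18s^3 + 72s^2 + 67s + 17)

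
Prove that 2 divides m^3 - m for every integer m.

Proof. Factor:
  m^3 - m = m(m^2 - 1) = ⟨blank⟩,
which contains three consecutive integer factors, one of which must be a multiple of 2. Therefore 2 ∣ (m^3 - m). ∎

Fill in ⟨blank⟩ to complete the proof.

(m - 1)m(m + 1)

m(m^2 - 1) = m(m - 1)(m + 1) = (m - 1)m(m + 1).
These three factors are consecutive integers, so their product is divisible by 2.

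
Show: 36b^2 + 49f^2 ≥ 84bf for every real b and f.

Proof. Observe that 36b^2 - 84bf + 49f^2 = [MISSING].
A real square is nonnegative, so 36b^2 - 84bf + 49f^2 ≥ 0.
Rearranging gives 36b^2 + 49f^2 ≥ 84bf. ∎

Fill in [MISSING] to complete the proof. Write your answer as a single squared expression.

36b^2 - 84bf + 49f^2 is a perfect-square trinomial: the outer terms are (6b)^2 and (7f)^2, and the cross term is -2·6b·7f.
So 36b^2 - 84bf + 49f^2 = (6b - 7f)^2 ≥ 0.

(6b - 7f)^2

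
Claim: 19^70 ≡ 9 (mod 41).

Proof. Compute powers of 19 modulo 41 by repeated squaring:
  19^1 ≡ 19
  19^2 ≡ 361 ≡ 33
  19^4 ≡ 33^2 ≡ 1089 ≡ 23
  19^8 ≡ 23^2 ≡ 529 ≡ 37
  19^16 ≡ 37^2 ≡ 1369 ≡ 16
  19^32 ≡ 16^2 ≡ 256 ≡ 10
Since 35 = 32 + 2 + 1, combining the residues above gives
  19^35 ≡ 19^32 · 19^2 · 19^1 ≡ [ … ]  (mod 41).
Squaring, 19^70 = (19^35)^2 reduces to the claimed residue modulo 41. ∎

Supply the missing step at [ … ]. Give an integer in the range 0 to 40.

Multiply the listed residues: 10 · 33 · 19 = 330 → 6270.
Reducing modulo 41: 6270 = 152·41 + 38, so 19^35 ≡ 38.

38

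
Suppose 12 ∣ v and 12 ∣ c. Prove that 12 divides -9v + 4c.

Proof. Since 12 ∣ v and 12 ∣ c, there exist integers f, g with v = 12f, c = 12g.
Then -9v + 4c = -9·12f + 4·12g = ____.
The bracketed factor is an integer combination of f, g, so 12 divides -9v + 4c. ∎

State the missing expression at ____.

Each term has a factor of 12: -9·12f + 4·12g = 12·(-9f + 4g).
Since -9f + 4g is an integer, 12 ∣ (-9v + 4c).

12(-9f + 4g)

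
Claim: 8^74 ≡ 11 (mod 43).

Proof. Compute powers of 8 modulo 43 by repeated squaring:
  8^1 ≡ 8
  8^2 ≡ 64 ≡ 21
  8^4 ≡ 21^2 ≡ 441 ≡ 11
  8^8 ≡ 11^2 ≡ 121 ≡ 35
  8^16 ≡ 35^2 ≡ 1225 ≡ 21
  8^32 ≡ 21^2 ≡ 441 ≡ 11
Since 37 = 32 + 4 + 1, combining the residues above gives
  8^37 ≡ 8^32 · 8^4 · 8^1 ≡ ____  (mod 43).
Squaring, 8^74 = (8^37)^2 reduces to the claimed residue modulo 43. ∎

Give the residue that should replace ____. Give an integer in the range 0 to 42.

22

8^32 · 8^4 · 8^1 ≡ 11 · 11 · 8 = 968.
968 mod 43 = 22, so 8^37 ≡ 22 (mod 43).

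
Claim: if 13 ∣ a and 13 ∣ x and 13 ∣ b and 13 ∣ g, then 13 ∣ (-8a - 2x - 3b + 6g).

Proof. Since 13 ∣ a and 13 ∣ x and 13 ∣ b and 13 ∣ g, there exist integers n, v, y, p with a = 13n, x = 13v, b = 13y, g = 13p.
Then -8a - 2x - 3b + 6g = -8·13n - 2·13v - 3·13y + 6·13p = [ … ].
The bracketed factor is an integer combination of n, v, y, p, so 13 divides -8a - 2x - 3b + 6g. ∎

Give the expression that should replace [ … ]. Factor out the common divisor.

Pull the common 13 out of every term: -8·13n - 2·13v - 3·13y + 6·13p = 13(-8n + 6p - 2v - 3y).
-8n + 6p - 2v - 3y is an integer, which exhibits the divisibility.

13(-8n + 6p - 2v - 3y)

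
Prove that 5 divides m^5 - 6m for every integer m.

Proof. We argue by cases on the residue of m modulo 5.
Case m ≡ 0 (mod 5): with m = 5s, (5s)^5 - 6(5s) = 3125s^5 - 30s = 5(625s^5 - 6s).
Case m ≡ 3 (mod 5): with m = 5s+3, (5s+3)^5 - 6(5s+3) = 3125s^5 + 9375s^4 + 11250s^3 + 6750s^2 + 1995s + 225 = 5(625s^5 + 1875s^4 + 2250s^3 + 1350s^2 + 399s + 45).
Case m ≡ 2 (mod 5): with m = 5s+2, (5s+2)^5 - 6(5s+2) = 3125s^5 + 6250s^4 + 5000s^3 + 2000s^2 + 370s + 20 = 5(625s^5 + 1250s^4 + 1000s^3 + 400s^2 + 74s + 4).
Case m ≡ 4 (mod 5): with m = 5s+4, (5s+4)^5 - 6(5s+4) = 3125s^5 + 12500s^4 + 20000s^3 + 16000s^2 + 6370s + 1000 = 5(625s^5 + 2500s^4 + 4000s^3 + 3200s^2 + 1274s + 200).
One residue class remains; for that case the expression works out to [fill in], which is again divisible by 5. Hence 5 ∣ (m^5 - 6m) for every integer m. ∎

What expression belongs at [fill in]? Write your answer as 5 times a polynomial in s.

5(625s^5 + 625s^4 + 250s^3 + 50s^2 - s - 1)

The residues treated are {0, 3, 2, 4}, so the missing case is m ≡ 1 (mod 5); write m = 5s+1.
Then (5s+1)^5 - 6(5s+1) = 3125s^5 + 3125s^4 + 1250s^3 + 250s^2 - 5s - 5 = 5(625s^5 + 625s^4 + 250s^3 + 50s^2 - s - 1).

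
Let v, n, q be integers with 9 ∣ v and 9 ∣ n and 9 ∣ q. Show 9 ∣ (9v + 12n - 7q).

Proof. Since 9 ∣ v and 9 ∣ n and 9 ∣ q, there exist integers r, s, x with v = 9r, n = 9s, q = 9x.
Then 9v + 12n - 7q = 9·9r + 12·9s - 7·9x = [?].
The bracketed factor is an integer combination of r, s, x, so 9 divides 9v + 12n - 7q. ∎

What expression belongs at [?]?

9(9r + 12s - 7x)

Each term has a factor of 9: 9·9r + 12·9s - 7·9x = 9·(9r + 12s - 7x).
Since 9r + 12s - 7x is an integer, 9 ∣ (9v + 12n - 7q).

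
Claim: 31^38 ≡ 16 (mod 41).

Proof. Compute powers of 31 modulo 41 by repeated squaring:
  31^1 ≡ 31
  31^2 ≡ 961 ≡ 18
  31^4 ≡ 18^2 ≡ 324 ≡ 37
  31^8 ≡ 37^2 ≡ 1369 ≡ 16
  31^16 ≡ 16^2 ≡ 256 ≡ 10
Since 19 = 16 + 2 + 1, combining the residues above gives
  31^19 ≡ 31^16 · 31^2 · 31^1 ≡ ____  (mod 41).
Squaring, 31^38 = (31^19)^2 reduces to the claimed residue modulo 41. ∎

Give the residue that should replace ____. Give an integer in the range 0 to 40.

4

Multiply the listed residues: 10 · 18 · 31 = 180 → 5580.
Reducing modulo 41: 5580 = 136·41 + 4, so 31^19 ≡ 4.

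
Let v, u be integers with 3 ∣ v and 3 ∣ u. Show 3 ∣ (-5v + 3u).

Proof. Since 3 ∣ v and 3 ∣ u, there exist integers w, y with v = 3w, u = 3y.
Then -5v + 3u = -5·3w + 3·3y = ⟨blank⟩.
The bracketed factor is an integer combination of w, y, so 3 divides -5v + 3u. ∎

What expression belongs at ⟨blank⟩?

3(-5w + 3y)

Each term has a factor of 3: -5·3w + 3·3y = 3·(-5w + 3y).
Since -5w + 3y is an integer, 3 ∣ (-5v + 3u).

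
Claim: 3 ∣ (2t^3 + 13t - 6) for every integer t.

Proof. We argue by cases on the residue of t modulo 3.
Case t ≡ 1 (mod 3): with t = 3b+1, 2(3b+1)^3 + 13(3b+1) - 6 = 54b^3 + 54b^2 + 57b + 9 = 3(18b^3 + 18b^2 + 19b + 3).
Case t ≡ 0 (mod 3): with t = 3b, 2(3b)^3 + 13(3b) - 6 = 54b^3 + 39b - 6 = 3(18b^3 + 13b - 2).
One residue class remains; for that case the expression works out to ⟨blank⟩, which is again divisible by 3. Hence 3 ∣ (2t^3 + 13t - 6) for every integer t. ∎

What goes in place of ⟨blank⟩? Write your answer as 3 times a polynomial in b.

3(18b^3 + 36b^2 + 37b + 12)

Only t ≡ 2 (mod 3) is unaccounted for. Put t = 3b+2:
2(3b+2)^3 + 13(3b+2) - 6 expands to 54b^3 + 108b^2 + 111b + 36,
and factoring out 3 leaves 3(18b^3 + 36b^2 + 37b + 12).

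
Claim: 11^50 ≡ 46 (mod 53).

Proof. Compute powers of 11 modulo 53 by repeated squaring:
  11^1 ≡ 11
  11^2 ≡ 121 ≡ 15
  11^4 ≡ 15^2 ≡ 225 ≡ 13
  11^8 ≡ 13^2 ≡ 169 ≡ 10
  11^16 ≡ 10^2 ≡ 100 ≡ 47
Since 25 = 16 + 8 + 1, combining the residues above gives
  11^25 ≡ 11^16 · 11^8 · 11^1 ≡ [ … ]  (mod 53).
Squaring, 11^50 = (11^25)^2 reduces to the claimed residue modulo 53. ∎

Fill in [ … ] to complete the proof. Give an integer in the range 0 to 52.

29

11^16 · 11^8 · 11^1 ≡ 47 · 10 · 11 = 5170.
5170 mod 53 = 29, so 11^25 ≡ 29 (mod 53).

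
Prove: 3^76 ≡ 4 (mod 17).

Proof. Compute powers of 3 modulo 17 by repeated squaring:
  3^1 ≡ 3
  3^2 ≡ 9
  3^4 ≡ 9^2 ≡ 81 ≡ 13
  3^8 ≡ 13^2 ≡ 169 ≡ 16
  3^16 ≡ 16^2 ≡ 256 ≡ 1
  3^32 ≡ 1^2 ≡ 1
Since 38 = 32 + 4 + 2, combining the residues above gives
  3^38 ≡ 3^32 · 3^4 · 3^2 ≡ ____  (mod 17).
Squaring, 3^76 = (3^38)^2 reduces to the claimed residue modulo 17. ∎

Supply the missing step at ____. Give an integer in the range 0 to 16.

15

Multiply the listed residues: 1 · 13 · 9 = 13 → 117.
Reducing modulo 17: 117 = 6·17 + 15, so 3^38 ≡ 15.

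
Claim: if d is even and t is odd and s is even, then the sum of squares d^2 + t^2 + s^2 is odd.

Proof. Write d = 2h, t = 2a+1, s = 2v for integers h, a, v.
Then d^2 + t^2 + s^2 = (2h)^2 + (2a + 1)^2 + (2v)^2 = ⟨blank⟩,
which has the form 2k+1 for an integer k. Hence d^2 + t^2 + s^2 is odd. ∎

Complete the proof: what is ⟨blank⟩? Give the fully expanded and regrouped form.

2(2a^2 + 2a + 2h^2 + 2v^2) + 1

(2h)^2 + (2a + 1)^2 + (2v)^2 = 4a^2 + 4a + 4h^2 + 4v^2 + 1
= 2(2a^2 + 2a + 2h^2 + 2v^2) + 1.
Since 2a^2 + 2a + 2h^2 + 2v^2 is an integer, the sum of squares is of the form 2k+1 for an integer k.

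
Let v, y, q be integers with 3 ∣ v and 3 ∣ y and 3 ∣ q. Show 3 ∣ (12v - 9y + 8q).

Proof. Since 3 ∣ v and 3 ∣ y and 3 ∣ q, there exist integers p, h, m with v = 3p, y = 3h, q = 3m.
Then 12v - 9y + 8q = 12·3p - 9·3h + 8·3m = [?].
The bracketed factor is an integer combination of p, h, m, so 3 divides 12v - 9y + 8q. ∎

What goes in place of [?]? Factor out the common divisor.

3(-9h + 8m + 12p)

Pull the common 3 out of every term: 12·3p - 9·3h + 8·3m = 3(-9h + 8m + 12p).
-9h + 8m + 12p is an integer, which exhibits the divisibility.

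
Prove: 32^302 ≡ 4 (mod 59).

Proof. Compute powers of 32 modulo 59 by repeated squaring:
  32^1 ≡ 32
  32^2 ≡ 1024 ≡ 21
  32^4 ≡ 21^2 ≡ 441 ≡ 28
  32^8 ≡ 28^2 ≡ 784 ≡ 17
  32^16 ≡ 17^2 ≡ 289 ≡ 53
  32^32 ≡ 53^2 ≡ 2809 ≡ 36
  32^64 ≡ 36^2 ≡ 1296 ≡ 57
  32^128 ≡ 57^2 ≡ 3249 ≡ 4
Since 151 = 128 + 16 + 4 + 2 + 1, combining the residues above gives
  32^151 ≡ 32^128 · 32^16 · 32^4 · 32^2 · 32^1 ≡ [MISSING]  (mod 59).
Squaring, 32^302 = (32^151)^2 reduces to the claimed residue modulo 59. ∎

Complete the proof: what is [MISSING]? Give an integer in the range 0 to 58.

32^128 · 32^16 · 32^4 · 32^2 · 32^1 ≡ 4 · 53 · 28 · 21 · 32 = 3988992.
3988992 mod 59 = 2, so 32^151 ≡ 2 (mod 59).

2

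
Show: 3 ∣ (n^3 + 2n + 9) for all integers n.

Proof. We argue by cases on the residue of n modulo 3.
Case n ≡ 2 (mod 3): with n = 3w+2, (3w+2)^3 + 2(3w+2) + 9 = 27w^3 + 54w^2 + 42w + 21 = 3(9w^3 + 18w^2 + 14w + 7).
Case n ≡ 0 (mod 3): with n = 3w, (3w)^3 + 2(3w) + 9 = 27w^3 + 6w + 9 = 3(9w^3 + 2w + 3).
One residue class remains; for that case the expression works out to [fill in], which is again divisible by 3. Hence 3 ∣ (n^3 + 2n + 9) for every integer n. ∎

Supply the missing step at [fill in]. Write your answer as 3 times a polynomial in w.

The residues treated are {2, 0}, so the missing case is n ≡ 1 (mod 3); write n = 3w+1.
Then (3w+1)^3 + 2(3w+1) + 9 = 27w^3 + 27w^2 + 15w + 12 = 3(9w^3 + 9w^2 + 5w + 4).

3(9w^3 + 9w^2 + 5w + 4)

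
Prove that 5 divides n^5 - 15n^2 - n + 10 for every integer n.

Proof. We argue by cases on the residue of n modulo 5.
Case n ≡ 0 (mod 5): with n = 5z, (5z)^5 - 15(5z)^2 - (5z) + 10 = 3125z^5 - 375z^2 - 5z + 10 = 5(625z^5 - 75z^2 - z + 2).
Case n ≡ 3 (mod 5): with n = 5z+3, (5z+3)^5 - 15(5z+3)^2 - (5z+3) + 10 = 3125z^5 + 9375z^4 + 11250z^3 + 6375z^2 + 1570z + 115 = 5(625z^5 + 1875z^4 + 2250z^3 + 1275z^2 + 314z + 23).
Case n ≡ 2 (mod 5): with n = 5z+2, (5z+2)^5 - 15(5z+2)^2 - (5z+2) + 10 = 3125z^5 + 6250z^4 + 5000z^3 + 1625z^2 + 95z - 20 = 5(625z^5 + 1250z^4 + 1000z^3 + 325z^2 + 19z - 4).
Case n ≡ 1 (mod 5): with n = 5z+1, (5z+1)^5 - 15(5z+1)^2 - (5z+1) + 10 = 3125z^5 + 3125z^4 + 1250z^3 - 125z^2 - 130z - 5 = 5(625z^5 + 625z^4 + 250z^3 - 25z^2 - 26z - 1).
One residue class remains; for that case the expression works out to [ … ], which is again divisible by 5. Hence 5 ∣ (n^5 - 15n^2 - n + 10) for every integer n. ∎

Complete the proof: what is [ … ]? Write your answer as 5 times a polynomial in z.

The residues treated are {0, 3, 2, 1}, so the missing case is n ≡ 4 (mod 5); write n = 5z+4.
Then (5z+4)^5 - 15(5z+4)^2 - (5z+4) + 10 = 3125z^5 + 12500z^4 + 20000z^3 + 15625z^2 + 5795z + 790 = 5(625z^5 + 2500z^4 + 4000z^3 + 3125z^2 + 1159z + 158).

5(625z^5 + 2500z^4 + 4000z^3 + 3125z^2 + 1159z + 158)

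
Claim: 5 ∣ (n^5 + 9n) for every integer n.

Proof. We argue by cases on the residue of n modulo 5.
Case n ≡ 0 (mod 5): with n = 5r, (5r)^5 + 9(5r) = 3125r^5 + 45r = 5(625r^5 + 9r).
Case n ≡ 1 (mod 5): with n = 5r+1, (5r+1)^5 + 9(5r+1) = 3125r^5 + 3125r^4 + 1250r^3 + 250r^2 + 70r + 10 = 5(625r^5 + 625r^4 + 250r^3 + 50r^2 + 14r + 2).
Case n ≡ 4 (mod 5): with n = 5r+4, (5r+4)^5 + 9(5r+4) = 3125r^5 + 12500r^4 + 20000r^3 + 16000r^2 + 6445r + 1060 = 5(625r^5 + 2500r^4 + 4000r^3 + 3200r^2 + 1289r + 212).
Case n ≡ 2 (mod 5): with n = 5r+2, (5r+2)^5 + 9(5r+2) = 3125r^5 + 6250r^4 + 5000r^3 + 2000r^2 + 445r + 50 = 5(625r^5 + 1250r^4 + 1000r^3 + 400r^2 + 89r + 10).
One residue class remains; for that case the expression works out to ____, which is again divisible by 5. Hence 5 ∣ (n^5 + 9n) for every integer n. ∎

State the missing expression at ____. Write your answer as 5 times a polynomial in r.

5(625r^5 + 1875r^4 + 2250r^3 + 1350r^2 + 414r + 54)

Only n ≡ 3 (mod 5) is unaccounted for. Put n = 5r+3:
(5r+3)^5 + 9(5r+3) expands to 3125r^5 + 9375r^4 + 11250r^3 + 6750r^2 + 2070r + 270,
and factoring out 5 leaves 5(625r^5 + 1875r^4 + 2250r^3 + 1350r^2 + 414r + 54).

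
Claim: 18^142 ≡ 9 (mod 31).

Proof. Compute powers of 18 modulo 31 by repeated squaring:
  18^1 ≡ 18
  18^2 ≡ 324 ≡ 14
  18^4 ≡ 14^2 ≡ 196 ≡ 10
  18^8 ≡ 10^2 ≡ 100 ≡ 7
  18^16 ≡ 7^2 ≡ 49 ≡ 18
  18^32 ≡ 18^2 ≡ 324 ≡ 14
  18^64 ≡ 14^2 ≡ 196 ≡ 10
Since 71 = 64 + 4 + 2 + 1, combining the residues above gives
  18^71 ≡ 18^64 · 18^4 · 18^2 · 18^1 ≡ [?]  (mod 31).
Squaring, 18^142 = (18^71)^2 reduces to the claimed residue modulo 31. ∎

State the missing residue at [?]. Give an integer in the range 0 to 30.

Multiply the listed residues: 10 · 10 · 14 · 18 = 100 → 1400 → 25200.
Reducing modulo 31: 25200 = 812·31 + 28, so 18^71 ≡ 28.

28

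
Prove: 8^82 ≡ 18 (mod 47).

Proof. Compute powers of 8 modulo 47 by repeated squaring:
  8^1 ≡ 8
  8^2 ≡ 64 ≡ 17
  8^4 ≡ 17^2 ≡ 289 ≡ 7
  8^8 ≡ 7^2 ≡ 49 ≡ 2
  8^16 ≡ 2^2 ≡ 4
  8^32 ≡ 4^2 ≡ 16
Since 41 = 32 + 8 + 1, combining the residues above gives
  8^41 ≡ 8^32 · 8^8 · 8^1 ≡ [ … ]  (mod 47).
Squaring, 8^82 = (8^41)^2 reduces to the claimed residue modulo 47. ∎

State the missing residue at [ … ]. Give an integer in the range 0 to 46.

Multiply the listed residues: 16 · 2 · 8 = 32 → 256.
Reducing modulo 47: 256 = 5·47 + 21, so 8^41 ≡ 21.

21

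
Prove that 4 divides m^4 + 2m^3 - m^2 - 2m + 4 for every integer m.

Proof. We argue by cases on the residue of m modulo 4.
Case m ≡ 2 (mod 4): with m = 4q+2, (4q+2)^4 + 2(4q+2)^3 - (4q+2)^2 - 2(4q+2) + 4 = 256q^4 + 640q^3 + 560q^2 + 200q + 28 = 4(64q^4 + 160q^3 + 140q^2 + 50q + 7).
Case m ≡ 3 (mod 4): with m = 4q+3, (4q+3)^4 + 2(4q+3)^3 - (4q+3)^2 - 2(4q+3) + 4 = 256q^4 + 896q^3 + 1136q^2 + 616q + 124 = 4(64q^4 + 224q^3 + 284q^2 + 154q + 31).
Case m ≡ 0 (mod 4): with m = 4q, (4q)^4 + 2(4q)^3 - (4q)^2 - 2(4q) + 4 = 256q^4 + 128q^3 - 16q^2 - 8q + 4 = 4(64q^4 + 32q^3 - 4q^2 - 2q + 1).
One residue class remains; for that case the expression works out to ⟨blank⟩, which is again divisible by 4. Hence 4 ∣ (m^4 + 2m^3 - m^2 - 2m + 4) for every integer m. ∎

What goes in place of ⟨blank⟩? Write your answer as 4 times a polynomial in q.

Only m ≡ 1 (mod 4) is unaccounted for. Put m = 4q+1:
(4q+1)^4 + 2(4q+1)^3 - (4q+1)^2 - 2(4q+1) + 4 expands to 256q^4 + 384q^3 + 176q^2 + 24q + 4,
and factoring out 4 leaves 4(64q^4 + 96q^3 + 44q^2 + 6q + 1).

4(64q^4 + 96q^3 + 44q^2 + 6q + 1)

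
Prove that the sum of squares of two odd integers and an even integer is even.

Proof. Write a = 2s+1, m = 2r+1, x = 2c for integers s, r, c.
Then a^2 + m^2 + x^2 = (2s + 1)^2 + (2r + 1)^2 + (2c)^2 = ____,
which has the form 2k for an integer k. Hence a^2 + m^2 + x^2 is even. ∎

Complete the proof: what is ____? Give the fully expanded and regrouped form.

Expanding: (2s + 1)^2 + (2r + 1)^2 + (2c)^2 = 4c^2 + 4r^2 + 4r + 4s^2 + 4s + 2.
Every term is even; pulling out the factor of 2 gives 2(2c^2 + 2r^2 + 2r + 2s^2 + 2s + 1).

2(2c^2 + 2r^2 + 2r + 2s^2 + 2s + 1)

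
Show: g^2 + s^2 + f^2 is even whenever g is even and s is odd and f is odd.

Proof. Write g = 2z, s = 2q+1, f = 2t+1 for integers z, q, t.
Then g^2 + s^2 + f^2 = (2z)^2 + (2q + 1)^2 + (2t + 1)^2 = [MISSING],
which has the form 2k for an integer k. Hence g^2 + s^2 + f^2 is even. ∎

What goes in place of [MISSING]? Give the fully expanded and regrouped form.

(2z)^2 + (2q + 1)^2 + (2t + 1)^2 = 4q^2 + 4q + 4t^2 + 4t + 4z^2 + 2
= 2(2q^2 + 2q + 2t^2 + 2t + 2z^2 + 1).
Since 2q^2 + 2q + 2t^2 + 2t + 2z^2 + 1 is an integer, the sum of squares is of the form 2k for an integer k.

2(2q^2 + 2q + 2t^2 + 2t + 2z^2 + 1)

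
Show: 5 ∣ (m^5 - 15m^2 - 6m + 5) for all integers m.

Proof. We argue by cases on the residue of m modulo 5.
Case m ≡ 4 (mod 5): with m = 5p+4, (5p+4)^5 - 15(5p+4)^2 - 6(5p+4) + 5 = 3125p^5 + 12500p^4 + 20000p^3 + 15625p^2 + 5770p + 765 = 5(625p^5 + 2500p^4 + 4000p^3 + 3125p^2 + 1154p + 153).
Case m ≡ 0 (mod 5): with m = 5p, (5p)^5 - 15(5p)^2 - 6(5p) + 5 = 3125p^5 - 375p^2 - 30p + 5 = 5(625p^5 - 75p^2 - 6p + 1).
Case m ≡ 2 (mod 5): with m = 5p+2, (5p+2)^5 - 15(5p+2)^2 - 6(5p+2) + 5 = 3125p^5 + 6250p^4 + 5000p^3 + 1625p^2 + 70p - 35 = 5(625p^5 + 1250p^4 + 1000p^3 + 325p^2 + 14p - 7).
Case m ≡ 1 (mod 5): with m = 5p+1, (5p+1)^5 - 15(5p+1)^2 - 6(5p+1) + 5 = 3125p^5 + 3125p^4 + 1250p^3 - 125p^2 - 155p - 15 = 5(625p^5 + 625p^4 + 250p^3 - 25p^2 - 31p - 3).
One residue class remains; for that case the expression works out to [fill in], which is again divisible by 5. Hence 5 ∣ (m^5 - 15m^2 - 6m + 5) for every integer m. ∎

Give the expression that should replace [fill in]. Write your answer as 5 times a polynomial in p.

Only m ≡ 3 (mod 5) is unaccounted for. Put m = 5p+3:
(5p+3)^5 - 15(5p+3)^2 - 6(5p+3) + 5 expands to 3125p^5 + 9375p^4 + 11250p^3 + 6375p^2 + 1545p + 95,
and factoring out 5 leaves 5(625p^5 + 1875p^4 + 2250p^3 + 1275p^2 + 309p + 19).

5(625p^5 + 1875p^4 + 2250p^3 + 1275p^2 + 309p + 19)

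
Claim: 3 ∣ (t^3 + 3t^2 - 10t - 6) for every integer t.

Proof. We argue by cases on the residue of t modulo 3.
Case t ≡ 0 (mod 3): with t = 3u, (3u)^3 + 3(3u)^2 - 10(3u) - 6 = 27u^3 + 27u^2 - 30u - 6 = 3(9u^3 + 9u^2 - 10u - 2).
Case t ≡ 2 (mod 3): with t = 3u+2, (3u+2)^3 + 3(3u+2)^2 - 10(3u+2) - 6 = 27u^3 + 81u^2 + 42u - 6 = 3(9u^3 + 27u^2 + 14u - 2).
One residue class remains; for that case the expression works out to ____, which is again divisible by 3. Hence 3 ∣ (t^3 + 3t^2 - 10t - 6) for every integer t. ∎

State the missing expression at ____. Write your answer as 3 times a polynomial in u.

The residues treated are {0, 2}, so the missing case is t ≡ 1 (mod 3); write t = 3u+1.
Then (3u+1)^3 + 3(3u+1)^2 - 10(3u+1) - 6 = 27u^3 + 54u^2 - 3u - 12 = 3(9u^3 + 18u^2 - u - 4).

3(9u^3 + 18u^2 - u - 4)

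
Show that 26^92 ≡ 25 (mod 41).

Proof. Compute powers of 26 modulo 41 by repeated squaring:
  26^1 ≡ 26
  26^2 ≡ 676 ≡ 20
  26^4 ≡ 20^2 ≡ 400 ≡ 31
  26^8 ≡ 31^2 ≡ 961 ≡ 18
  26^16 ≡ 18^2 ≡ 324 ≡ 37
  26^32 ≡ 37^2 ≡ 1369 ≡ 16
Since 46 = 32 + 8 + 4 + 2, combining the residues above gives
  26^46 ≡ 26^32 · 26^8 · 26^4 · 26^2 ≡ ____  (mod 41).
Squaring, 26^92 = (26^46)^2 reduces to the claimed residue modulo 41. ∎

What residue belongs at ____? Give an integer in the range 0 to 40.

5

Multiply the listed residues: 16 · 18 · 31 · 20 = 288 → 8928 → 178560.
Reducing modulo 41: 178560 = 4355·41 + 5, so 26^46 ≡ 5.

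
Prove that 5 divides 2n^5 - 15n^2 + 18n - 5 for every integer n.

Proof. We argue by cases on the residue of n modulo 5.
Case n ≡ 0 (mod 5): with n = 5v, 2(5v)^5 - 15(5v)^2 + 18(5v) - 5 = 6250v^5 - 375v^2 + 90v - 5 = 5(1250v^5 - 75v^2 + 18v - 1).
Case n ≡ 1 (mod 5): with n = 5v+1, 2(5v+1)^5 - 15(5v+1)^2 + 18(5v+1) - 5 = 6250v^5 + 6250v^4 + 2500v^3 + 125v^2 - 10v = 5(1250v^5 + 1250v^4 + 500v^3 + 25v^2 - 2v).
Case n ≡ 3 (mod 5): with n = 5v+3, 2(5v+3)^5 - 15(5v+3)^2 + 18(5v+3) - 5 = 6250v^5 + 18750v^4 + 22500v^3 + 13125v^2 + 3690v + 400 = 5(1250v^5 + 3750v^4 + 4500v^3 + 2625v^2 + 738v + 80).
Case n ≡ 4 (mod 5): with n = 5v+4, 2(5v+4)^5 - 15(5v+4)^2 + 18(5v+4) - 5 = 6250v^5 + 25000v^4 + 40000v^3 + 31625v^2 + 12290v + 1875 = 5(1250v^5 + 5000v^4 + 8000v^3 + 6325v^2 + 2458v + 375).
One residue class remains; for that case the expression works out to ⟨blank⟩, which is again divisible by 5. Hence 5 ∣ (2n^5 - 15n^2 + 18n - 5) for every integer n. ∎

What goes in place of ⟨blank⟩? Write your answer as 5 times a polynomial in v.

5(1250v^5 + 2500v^4 + 2000v^3 + 725v^2 + 118v + 7)

Only n ≡ 2 (mod 5) is unaccounted for. Put n = 5v+2:
2(5v+2)^5 - 15(5v+2)^2 + 18(5v+2) - 5 expands to 6250v^5 + 12500v^4 + 10000v^3 + 3625v^2 + 590v + 35,
and factoring out 5 leaves 5(1250v^5 + 2500v^4 + 2000v^3 + 725v^2 + 118v + 7).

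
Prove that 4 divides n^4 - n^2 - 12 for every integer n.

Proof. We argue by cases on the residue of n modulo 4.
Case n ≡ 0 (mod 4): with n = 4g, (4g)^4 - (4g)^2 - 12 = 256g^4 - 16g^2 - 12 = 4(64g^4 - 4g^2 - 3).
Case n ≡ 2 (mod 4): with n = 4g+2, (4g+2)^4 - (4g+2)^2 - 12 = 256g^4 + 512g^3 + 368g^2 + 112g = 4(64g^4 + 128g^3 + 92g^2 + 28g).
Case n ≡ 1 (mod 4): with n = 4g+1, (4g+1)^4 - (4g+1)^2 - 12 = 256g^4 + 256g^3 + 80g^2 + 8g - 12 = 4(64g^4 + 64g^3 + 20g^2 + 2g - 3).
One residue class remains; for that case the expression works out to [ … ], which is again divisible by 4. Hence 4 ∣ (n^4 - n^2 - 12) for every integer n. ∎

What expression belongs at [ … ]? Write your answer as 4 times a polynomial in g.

The residues treated are {0, 2, 1}, so the missing case is n ≡ 3 (mod 4); write n = 4g+3.
Then (4g+3)^4 - (4g+3)^2 - 12 = 256g^4 + 768g^3 + 848g^2 + 408g + 60 = 4(64g^4 + 192g^3 + 212g^2 + 102g + 15).

4(64g^4 + 192g^3 + 212g^2 + 102g + 15)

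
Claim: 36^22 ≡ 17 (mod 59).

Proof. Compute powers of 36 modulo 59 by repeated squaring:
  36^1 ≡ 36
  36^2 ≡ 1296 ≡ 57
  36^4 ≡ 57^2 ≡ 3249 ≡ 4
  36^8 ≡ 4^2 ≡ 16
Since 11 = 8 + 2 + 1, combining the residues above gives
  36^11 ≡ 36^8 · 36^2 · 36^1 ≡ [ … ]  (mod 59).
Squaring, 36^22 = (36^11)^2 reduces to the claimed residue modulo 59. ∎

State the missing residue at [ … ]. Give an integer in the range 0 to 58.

Multiply the listed residues: 16 · 57 · 36 = 912 → 32832.
Reducing modulo 59: 32832 = 556·59 + 28, so 36^11 ≡ 28.

28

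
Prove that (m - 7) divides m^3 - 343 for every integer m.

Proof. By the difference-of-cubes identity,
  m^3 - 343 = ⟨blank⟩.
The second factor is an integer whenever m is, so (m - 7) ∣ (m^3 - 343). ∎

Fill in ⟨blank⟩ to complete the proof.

(m - 7)(m^2 + 7m + 49)

Polynomial division of m^3 - 343 by m - 7 leaves remainder 0 and quotient m^2 + 7m + 49.
Hence m^3 - 343 = (m - 7)(m^2 + 7m + 49).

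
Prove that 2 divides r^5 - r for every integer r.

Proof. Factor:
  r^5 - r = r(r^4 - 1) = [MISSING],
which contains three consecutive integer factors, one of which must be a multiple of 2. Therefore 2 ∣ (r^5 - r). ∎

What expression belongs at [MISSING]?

r^4 - 1 = (r^2 - 1)(r^2 + 1), and r^2 - 1 = (r-1)(r+1).
So r(r^4 - 1) = (r - 1)r(r + 1)(r^2 + 1).

(r - 1)r(r + 1)(r^2 + 1)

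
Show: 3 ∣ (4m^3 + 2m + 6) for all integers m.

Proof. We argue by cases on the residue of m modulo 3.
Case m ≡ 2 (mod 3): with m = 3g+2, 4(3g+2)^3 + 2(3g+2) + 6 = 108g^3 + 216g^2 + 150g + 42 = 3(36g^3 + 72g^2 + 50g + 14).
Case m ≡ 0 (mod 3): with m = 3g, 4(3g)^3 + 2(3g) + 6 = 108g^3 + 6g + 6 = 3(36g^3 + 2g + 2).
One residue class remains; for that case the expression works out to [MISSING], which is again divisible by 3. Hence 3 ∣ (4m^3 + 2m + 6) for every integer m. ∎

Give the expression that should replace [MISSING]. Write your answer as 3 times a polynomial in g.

3(36g^3 + 36g^2 + 14g + 4)

The residues treated are {2, 0}, so the missing case is m ≡ 1 (mod 3); write m = 3g+1.
Then 4(3g+1)^3 + 2(3g+1) + 6 = 108g^3 + 108g^2 + 42g + 12 = 3(36g^3 + 36g^2 + 14g + 4).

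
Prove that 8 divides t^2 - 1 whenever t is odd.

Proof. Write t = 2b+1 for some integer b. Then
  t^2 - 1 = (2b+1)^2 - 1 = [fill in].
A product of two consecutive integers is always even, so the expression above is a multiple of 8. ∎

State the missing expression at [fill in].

(2b+1)^2 - 1 = 4b^2 + 4b + 1 - 1 = 4b^2 + 4b = 4b(b+1).
Since b and b+1 are consecutive, b(b+1) is even, and 4·(even) is a multiple of 8.

4b(b + 1)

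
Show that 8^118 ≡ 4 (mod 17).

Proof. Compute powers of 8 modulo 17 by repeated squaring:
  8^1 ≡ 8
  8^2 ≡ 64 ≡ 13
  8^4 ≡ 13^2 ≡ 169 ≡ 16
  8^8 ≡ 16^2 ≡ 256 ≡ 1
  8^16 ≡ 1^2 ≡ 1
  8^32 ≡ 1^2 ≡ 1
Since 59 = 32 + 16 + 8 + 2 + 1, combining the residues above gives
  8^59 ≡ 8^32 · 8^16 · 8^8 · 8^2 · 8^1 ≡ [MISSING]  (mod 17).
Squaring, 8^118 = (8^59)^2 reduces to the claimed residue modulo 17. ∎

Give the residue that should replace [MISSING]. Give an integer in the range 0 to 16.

Multiply the listed residues: 1 · 1 · 1 · 13 · 8 = 1 → 1 → 13 → 104.
Reducing modulo 17: 104 = 6·17 + 2, so 8^59 ≡ 2.

2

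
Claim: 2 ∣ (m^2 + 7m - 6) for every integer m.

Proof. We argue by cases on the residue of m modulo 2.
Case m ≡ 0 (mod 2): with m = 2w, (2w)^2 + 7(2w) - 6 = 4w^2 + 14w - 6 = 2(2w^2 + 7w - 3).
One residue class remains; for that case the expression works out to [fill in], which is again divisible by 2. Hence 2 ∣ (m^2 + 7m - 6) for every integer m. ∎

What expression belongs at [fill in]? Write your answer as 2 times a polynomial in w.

The residues treated are {0}, so the missing case is m ≡ 1 (mod 2); write m = 2w+1.
Then (2w+1)^2 + 7(2w+1) - 6 = 4w^2 + 18w + 2 = 2(2w^2 + 9w + 1).

2(2w^2 + 9w + 1)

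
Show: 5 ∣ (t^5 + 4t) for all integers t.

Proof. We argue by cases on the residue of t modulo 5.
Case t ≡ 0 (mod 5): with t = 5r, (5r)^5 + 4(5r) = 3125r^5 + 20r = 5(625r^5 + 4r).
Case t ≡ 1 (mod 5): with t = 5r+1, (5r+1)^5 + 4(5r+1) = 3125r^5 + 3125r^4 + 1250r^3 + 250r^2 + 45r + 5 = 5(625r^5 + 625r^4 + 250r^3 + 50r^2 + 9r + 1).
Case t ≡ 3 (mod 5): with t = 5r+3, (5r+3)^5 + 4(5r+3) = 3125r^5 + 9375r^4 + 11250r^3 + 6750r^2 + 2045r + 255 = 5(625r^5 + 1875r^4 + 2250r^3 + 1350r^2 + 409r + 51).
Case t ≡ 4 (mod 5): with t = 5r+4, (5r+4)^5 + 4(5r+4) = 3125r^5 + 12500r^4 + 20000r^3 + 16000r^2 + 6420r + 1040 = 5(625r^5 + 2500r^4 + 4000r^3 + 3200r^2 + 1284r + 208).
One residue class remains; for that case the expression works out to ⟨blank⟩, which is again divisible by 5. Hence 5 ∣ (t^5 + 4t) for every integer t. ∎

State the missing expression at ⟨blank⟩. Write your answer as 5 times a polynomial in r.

5(625r^5 + 1250r^4 + 1000r^3 + 400r^2 + 84r + 8)

Only t ≡ 2 (mod 5) is unaccounted for. Put t = 5r+2:
(5r+2)^5 + 4(5r+2) expands to 3125r^5 + 6250r^4 + 5000r^3 + 2000r^2 + 420r + 40,
and factoring out 5 leaves 5(625r^5 + 1250r^4 + 1000r^3 + 400r^2 + 84r + 8).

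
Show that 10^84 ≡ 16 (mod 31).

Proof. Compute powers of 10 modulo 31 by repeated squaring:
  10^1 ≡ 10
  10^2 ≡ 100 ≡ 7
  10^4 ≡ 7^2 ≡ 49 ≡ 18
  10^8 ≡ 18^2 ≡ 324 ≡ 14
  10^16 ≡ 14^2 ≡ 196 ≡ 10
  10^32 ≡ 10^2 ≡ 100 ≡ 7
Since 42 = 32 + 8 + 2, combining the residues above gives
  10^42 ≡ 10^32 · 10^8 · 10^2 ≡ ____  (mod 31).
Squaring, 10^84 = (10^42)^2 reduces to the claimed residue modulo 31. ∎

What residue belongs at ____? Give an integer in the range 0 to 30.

Multiply the listed residues: 7 · 14 · 7 = 98 → 686.
Reducing modulo 31: 686 = 22·31 + 4, so 10^42 ≡ 4.

4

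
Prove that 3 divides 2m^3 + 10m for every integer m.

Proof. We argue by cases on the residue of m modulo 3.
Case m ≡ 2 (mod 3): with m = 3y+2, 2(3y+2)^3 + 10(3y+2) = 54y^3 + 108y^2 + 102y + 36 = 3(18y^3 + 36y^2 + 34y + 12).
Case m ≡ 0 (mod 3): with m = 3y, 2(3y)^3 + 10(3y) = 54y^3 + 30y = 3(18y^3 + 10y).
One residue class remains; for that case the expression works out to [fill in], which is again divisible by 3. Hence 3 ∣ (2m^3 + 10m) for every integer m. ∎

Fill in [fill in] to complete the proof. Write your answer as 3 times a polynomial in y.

3(18y^3 + 18y^2 + 16y + 4)

The residues treated are {2, 0}, so the missing case is m ≡ 1 (mod 3); write m = 3y+1.
Then 2(3y+1)^3 + 10(3y+1) = 54y^3 + 54y^2 + 48y + 12 = 3(18y^3 + 18y^2 + 16y + 4).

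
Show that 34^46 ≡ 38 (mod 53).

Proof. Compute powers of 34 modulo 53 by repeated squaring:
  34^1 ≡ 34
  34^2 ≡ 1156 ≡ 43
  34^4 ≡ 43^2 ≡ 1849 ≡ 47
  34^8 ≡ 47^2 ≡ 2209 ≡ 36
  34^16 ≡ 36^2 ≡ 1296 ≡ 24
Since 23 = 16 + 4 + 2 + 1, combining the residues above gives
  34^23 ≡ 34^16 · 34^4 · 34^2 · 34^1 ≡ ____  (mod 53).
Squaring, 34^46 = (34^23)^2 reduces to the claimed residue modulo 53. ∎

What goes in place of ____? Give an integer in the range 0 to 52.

34^16 · 34^4 · 34^2 · 34^1 ≡ 24 · 47 · 43 · 34 = 1649136.
1649136 mod 53 = 41, so 34^23 ≡ 41 (mod 53).

41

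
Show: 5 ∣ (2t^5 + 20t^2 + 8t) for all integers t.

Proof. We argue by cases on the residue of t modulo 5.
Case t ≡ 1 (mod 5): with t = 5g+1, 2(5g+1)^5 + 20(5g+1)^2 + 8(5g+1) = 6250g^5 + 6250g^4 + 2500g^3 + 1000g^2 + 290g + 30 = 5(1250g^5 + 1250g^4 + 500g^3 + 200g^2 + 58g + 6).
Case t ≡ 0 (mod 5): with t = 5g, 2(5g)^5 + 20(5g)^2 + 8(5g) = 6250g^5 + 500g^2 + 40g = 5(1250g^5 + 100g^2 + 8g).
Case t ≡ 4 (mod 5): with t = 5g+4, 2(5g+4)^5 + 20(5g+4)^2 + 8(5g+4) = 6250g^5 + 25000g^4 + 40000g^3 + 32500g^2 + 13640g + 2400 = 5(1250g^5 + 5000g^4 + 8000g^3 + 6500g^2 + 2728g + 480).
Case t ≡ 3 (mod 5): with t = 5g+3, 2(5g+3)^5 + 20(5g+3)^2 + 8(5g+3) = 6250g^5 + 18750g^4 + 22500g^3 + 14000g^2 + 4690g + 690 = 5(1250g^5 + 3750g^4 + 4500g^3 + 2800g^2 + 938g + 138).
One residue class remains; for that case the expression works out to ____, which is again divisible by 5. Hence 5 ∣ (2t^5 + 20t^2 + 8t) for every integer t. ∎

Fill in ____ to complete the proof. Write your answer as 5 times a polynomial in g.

5(1250g^5 + 2500g^4 + 2000g^3 + 900g^2 + 248g + 32)

Only t ≡ 2 (mod 5) is unaccounted for. Put t = 5g+2:
2(5g+2)^5 + 20(5g+2)^2 + 8(5g+2) expands to 6250g^5 + 12500g^4 + 10000g^3 + 4500g^2 + 1240g + 160,
and factoring out 5 leaves 5(1250g^5 + 2500g^4 + 2000g^3 + 900g^2 + 248g + 32).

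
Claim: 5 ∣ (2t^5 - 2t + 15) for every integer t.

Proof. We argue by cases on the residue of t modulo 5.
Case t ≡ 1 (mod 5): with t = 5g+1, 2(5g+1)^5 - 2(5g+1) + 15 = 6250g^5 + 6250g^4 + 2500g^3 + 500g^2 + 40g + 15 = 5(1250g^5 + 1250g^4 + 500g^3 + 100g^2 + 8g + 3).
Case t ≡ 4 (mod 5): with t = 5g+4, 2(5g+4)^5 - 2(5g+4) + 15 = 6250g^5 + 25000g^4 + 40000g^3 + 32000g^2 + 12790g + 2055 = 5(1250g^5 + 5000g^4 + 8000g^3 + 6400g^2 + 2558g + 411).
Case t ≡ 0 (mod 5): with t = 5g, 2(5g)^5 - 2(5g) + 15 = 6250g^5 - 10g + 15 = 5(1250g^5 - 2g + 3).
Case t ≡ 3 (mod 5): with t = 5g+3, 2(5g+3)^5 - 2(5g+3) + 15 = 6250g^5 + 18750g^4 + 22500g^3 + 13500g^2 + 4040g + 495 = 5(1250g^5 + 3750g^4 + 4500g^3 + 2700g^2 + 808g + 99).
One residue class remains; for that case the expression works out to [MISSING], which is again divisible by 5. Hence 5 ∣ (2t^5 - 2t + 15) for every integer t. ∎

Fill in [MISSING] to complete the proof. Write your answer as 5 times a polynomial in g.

5(1250g^5 + 2500g^4 + 2000g^3 + 800g^2 + 158g + 15)

The residues treated are {1, 4, 0, 3}, so the missing case is t ≡ 2 (mod 5); write t = 5g+2.
Then 2(5g+2)^5 - 2(5g+2) + 15 = 6250g^5 + 12500g^4 + 10000g^3 + 4000g^2 + 790g + 75 = 5(1250g^5 + 2500g^4 + 2000g^3 + 800g^2 + 158g + 15).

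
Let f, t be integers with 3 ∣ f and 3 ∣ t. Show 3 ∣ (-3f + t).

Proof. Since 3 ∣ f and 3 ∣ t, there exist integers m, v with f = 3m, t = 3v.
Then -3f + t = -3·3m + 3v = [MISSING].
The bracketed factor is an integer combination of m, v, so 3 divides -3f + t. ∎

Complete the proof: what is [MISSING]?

3(-3m + v)

Each term has a factor of 3: -3·3m + 3v = 3·(-3m + v).
Since -3m + v is an integer, 3 ∣ (-3f + t).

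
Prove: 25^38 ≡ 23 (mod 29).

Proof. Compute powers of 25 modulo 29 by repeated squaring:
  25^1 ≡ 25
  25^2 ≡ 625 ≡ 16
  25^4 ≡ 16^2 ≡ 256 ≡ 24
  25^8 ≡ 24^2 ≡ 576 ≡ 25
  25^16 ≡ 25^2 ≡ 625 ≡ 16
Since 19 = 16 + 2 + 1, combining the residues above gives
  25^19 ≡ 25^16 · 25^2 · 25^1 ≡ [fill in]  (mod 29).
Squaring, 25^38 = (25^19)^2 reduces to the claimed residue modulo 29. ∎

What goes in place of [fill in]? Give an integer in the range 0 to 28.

Multiply the listed residues: 16 · 16 · 25 = 256 → 6400.
Reducing modulo 29: 6400 = 220·29 + 20, so 25^19 ≡ 20.

20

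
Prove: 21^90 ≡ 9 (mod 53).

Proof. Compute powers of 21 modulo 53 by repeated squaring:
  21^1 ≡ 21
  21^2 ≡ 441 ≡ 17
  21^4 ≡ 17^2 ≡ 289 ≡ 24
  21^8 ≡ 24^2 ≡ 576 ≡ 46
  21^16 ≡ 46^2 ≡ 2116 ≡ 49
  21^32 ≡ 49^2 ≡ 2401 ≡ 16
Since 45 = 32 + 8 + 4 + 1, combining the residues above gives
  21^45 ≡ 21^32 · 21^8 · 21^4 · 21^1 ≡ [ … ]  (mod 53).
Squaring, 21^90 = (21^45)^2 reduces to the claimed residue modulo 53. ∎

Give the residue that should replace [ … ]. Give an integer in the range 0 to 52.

50

21^32 · 21^8 · 21^4 · 21^1 ≡ 16 · 46 · 24 · 21 = 370944.
370944 mod 53 = 50, so 21^45 ≡ 50 (mod 53).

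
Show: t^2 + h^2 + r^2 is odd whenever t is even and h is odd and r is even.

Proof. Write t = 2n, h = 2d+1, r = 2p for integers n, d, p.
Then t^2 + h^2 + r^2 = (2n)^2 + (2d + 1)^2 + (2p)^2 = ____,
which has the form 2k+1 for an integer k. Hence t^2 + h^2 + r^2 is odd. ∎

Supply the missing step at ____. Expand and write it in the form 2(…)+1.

2(2d^2 + 2d + 2n^2 + 2p^2) + 1

Expanding: (2n)^2 + (2d + 1)^2 + (2p)^2 = 4d^2 + 4d + 4n^2 + 4p^2 + 1.
Every term except the constant is even, so this is 2(2d^2 + 2d + 2n^2 + 2p^2) + 1,
and 2d^2 + 2d + 2n^2 + 2p^2 ∈ ℤ gives the required form.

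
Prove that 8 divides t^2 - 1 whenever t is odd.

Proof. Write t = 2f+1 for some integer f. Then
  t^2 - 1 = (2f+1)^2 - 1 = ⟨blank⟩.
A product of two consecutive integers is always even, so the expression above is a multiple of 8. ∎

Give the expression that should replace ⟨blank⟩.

4f(f + 1)

(2f+1)^2 - 1 = 4f^2 + 4f + 1 - 1 = 4f^2 + 4f = 4f(f+1).
Since f and f+1 are consecutive, f(f+1) is even, and 4·(even) is a multiple of 8.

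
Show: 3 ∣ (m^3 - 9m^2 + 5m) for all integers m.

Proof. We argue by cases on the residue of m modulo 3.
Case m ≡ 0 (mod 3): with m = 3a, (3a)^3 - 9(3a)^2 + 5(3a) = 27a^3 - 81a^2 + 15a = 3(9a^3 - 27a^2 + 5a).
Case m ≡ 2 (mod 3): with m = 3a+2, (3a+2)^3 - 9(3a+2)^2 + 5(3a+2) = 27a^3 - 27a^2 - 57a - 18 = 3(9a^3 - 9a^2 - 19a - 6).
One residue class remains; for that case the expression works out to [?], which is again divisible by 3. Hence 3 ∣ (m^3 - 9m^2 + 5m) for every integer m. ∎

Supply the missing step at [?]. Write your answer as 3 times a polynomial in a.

The residues treated are {0, 2}, so the missing case is m ≡ 1 (mod 3); write m = 3a+1.
Then (3a+1)^3 - 9(3a+1)^2 + 5(3a+1) = 27a^3 - 54a^2 - 30a - 3 = 3(9a^3 - 18a^2 - 10a - 1).

3(9a^3 - 18a^2 - 10a - 1)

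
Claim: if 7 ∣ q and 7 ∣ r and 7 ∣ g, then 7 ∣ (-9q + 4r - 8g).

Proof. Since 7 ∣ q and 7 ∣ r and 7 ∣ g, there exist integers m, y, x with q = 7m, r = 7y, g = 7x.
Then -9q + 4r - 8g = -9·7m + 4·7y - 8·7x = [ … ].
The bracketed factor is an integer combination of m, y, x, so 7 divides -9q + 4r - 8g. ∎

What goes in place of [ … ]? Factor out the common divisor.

Pull the common 7 out of every term: -9·7m + 4·7y - 8·7x = 7(-9m - 8x + 4y).
-9m - 8x + 4y is an integer, which exhibits the divisibility.

7(-9m - 8x + 4y)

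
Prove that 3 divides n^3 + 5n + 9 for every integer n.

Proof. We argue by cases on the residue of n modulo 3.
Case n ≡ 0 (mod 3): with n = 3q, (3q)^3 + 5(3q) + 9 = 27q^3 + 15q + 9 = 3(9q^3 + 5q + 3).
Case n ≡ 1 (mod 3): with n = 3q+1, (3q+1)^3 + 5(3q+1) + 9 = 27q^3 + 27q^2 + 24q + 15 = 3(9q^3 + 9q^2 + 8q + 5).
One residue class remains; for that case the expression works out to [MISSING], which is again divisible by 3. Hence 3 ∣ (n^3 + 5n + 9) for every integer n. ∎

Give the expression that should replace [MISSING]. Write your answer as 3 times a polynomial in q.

3(9q^3 + 18q^2 + 17q + 9)

Only n ≡ 2 (mod 3) is unaccounted for. Put n = 3q+2:
(3q+2)^3 + 5(3q+2) + 9 expands to 27q^3 + 54q^2 + 51q + 27,
and factoring out 3 leaves 3(9q^3 + 18q^2 + 17q + 9).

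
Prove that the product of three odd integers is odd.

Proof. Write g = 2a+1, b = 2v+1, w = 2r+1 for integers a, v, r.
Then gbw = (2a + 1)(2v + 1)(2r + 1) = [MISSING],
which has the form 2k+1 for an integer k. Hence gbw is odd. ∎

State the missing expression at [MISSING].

(2a + 1)(2v + 1)(2r + 1) = 8arv + 4ar + 4av + 2a + 4rv + 2r + 2v + 1
= 2(4arv + 2ar + 2av + a + 2rv + r + v) + 1.
Since 4arv + 2ar + 2av + a + 2rv + r + v is an integer, the product is of the form 2k+1 for an integer k.

2(4arv + 2ar + 2av + a + 2rv + r + v) + 1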